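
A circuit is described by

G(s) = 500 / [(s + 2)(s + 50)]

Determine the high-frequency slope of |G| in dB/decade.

-40 dB/decade

Each pole contributes −20 dB/decade at high frequency; each zero contributes +20 dB/decade.
Net: 0 zero(s) − 2 pole(s) → -40 dB/decade.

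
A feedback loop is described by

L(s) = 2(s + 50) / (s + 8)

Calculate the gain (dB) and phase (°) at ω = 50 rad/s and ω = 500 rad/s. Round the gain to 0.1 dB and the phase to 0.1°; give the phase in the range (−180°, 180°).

At s = jω = j50:
zero (s+50): 50 + j50 → |·| = √(50²+50²) = √5000 ≈ 70.711, ∠ = arctan(50/50) ≈ 45.00°
pole (s+8): 8 + j50 → |·| = √(8²+50²) = √2564 ≈ 50.636, ∠ = arctan(50/8) ≈ 80.91°
|L| = 2 · 70.711 / 50.636 ≈ 2.7929
Gain = 20 log₁₀(2.7929) ≈ 8.92 dB
∠L = 45.00° − 80.91° = -35.91°

At s = jω = j500:
zero (s+50): 50 + j500 → |·| = √(50²+500²) = √252500 ≈ 502.49, ∠ = arctan(500/50) ≈ 84.29°
pole (s+8): 8 + j500 → |·| = √(8²+500²) = √250064 ≈ 500.06, ∠ = arctan(500/8) ≈ 89.08°
|L| = 2 · 502.49 / 500.06 ≈ 2.0097
Gain = 20 log₁₀(2.0097) ≈ 6.06 dB
∠L = 84.29° − 89.08° = -4.79°

ω = 50: 8.9 dB, -35.9°; ω = 500: 6.1 dB, -4.8°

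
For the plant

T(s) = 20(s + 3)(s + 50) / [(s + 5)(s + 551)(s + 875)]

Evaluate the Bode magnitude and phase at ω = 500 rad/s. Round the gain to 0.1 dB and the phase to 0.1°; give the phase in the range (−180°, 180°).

At s = jω = j500:
zero (s+3): 3 + j500 → |·| = √(3²+500²) = √250009 ≈ 500.01, ∠ = arctan(500/3) ≈ 89.66°
zero (s+50): 50 + j500 → |·| = √(50²+500²) = √252500 ≈ 502.49, ∠ = arctan(500/50) ≈ 84.29°
pole (s+5): 5 + j500 → |·| = √(5²+500²) = √250025 ≈ 500.02, ∠ = arctan(500/5) ≈ 89.43°
pole (s+551): 551 + j500 → |·| = √(551²+500²) = √553601 ≈ 744.04, ∠ = arctan(500/551) ≈ 42.22°
pole (s+875): 875 + j500 → |·| = √(875²+500²) = √1015625 ≈ 1007.8, ∠ = arctan(500/875) ≈ 29.74°
|T| = 20 · 2.5125e+05 / 3.7494e+08 ≈ 0.013402
Gain = 20 log₁₀(0.013402) ≈ -37.46 dB
∠T = 173.95° − 161.39° = 12.56°

-37.5 dB, 12.6°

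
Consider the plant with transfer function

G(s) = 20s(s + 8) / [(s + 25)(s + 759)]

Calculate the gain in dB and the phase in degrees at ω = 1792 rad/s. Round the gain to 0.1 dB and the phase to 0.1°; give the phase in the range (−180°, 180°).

25.3 dB, 23.5°

At s = jω = j1792:
zero (s+8): 8 + j1792 → |·| = √(8²+1792²) = √3211328 ≈ 1792, ∠ = arctan(1792/8) ≈ 89.74°
zero at origin: s = j1792 → |·| = 1792, ∠ = 90.00°
pole (s+25): 25 + j1792 → |·| = √(25²+1792²) = √3211889 ≈ 1792.2, ∠ = arctan(1792/25) ≈ 89.20°
pole (s+759): 759 + j1792 → |·| = √(759²+1792²) = √3787345 ≈ 1946.1, ∠ = arctan(1792/759) ≈ 67.04°
|G| = 20 · 3.2113e+06 / 3.4878e+06 ≈ 18.414
Gain = 20 log₁₀(18.414) ≈ 25.30 dB
∠G = 179.74° − 156.24° = 23.50°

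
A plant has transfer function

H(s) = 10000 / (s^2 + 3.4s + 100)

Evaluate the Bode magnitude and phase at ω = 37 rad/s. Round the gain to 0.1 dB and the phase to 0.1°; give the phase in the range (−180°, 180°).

17.9 dB, -174.3°

At s = jω = j37:
quadratic: (j37)² + 3.4·j37 + 100 = -1269 + j125.8 → |·| ≈ 1275.2, ∠ ≈ 174.34°
|H| = 10000 / 1275.2 ≈ 7.8419
Gain = 20 log₁₀(7.8419) ≈ 17.89 dB
∠H = 0.00° − 174.34° = -174.34°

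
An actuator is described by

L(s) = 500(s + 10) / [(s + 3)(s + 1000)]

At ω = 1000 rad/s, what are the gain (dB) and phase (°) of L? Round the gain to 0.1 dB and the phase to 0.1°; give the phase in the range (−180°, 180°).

At s = jω = j1000:
zero (s+10): 10 + j1000 → |·| = √(10²+1000²) = √1000100 ≈ 1000, ∠ = arctan(1000/10) ≈ 89.43°
pole (s+3): 3 + j1000 → |·| = √(3²+1000²) = √1000009 ≈ 1000, ∠ = arctan(1000/3) ≈ 89.83°
pole (s+1000): 1000 + j1000 → |·| = √(1000²+1000²) = √2000000 ≈ 1414.2, ∠ = arctan(1000/1000) ≈ 45.00°
|L| = 500 · 1000 / 1.4142e+06 ≈ 0.35356
Gain = 20 log₁₀(0.35356) ≈ -9.03 dB
∠L = 89.43° − 134.83° = -45.40°

-9.0 dB, -45.4°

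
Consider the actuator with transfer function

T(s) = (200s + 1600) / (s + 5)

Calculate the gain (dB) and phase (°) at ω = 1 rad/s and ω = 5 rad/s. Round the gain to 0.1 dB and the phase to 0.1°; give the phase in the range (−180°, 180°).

Substitute s = j1:
Numerator: 200(j1) + 1600 = 1600 + j200
Denominator: (j1) + 5 = 5 + j1
|N| = √(1600² + 200²) ≈ 1612.5, ∠N ≈ 7.13°
|D| = √(5² + 1²) ≈ 5.099, ∠D ≈ 11.31°
|T| = 1612.5 / 5.099 ≈ 316.24
Gain = 20 log₁₀(316.24) ≈ 50.00 dB
∠T = 7.13° − 11.31° = -4.18°

Substitute s = j5:
Numerator: 200(j5) + 1600 = 1600 + j1000
Denominator: (j5) + 5 = 5 + j5
|N| = √(1600² + 1000²) ≈ 1886.8, ∠N ≈ 32.01°
|D| = √(5² + 5²) ≈ 7.0711, ∠D ≈ 45.00°
|T| = 1886.8 / 7.0711 ≈ 266.83
Gain = 20 log₁₀(266.83) ≈ 48.52 dB
∠T = 32.01° − 45.00° = -12.99°

ω = 1: 50.0 dB, -4.2°; ω = 5: 48.5 dB, -13.0°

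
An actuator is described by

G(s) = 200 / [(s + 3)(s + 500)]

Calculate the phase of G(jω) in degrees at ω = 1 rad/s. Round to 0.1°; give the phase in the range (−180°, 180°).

-18.5°

At s = jω = j1:
pole (s+3): 3 + j1 → |·| = √(3²+1²) = √10 ≈ 3.1623, ∠ = arctan(1/3) ≈ 18.43°
pole (s+500): 500 + j1 → |·| = √(500²+1²) = √250001 ≈ 500, ∠ = arctan(1/500) ≈ 0.11°
∠G = 0.00° − 18.54° = -18.54°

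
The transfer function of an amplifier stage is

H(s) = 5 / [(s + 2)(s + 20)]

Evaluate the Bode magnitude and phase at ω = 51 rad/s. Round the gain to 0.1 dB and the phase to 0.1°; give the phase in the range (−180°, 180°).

At s = jω = j51:
pole (s+2): 2 + j51 → |·| = √(2²+51²) = √2605 ≈ 51.039, ∠ = arctan(51/2) ≈ 87.75°
pole (s+20): 20 + j51 → |·| = √(20²+51²) = √3001 ≈ 54.781, ∠ = arctan(51/20) ≈ 68.59°
|H| = 5 / 2796 ≈ 0.0017883
Gain = 20 log₁₀(0.0017883) ≈ -54.95 dB
∠H = 0.00° − 156.34° = -156.34°

-55.0 dB, -156.3°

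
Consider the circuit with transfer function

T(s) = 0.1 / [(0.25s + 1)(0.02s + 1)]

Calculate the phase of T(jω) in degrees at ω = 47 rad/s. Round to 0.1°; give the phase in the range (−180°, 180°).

At ω = 47 rad/s:
pole (1 + j47·0.25) = 1 + j11.75 → |·| ≈ 11.792, ∠ ≈ 85.14°
pole (1 + j47·0.02) = 1 + j0.94 → |·| ≈ 1.3724, ∠ ≈ 43.23°
∠T = (0°) − (85.14° + 43.23°) = -128.37°

-128.4°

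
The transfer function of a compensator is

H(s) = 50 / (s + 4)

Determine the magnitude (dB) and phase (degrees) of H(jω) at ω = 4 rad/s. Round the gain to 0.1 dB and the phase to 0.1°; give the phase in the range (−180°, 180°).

At s = jω = j4:
pole (s+4): 4 + j4 → |·| = √(4²+4²) = √32 ≈ 5.6569, ∠ = arctan(4/4) ≈ 45.00°
|H| = 50 / 5.6569 ≈ 8.8388
Gain = 20 log₁₀(8.8388) ≈ 18.93 dB
∠H = 0.00° − 45.00° = -45.00°

18.9 dB, -45.0°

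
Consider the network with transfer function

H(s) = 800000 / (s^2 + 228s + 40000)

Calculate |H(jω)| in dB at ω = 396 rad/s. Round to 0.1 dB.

At s = jω = j396:
quadratic: (j396)² + 228·j396 + 40000 = -116816 + j90288 → |·| ≈ 1.4764e+05, ∠ ≈ 142.30°
|H| = 800000 / 1.4764e+05 ≈ 5.4186
Gain = 20 log₁₀(5.4186) ≈ 14.68 dB

14.7 dB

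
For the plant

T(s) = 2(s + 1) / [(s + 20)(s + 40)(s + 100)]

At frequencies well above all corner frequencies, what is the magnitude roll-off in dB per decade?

-40 dB/decade

Each pole contributes −20 dB/decade at high frequency; each zero contributes +20 dB/decade.
Net: 1 zero(s) − 3 pole(s) → -40 dB/decade.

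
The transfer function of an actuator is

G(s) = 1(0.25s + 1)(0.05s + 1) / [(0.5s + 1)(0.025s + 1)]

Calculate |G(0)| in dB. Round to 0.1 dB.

G(0) = 1 · 1 / 1 = 1
20 log₁₀(1) ≈ 0.00 dB

0.0 dB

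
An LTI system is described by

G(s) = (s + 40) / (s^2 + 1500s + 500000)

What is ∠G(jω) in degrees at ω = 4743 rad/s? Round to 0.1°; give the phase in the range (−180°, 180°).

Substitute s = j4743:
Numerator: (j4743) + 40 = 40 + j4743
Denominator: (j4743)^2 + 1500(j4743) + 500000 = -21996049 + j7114500
|N| = √(40² + 4743²) ≈ 4743.2, ∠N ≈ 89.52°
|D| = √(21996049² + 7114500²) ≈ 2.3118e+07, ∠D ≈ 162.08°
∠G = 89.52° − 162.08° = -72.56°

-72.6°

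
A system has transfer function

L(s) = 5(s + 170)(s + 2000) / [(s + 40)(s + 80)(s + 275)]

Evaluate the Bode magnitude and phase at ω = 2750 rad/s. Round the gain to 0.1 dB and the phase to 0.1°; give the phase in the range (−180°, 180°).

At s = jω = j2750:
zero (s+170): 170 + j2750 → |·| = √(170²+2750²) = √7591400 ≈ 2755.2, ∠ = arctan(2750/170) ≈ 86.46°
zero (s+2000): 2000 + j2750 → |·| = √(2000²+2750²) = √11562500 ≈ 3400.4, ∠ = arctan(2750/2000) ≈ 53.97°
pole (s+40): 40 + j2750 → |·| = √(40²+2750²) = √7564100 ≈ 2750.3, ∠ = arctan(2750/40) ≈ 89.17°
pole (s+80): 80 + j2750 → |·| = √(80²+2750²) = √7568900 ≈ 2751.2, ∠ = arctan(2750/80) ≈ 88.33°
pole (s+275): 275 + j2750 → |·| = √(275²+2750²) = √7638125 ≈ 2763.7, ∠ = arctan(2750/275) ≈ 84.29°
|L| = 5 · 9.3688e+06 / 2.0912e+10 ≈ 0.0022401
Gain = 20 log₁₀(0.0022401) ≈ -52.99 dB
∠L = 140.43° − 261.79° = -121.36°

-53.0 dB, -121.4°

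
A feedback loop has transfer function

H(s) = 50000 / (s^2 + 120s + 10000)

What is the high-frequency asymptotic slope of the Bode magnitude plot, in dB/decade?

Each pole contributes −20 dB/decade at high frequency; each zero contributes +20 dB/decade.
Net: 0 zero(s) − 2 pole(s) → -40 dB/decade.

-40 dB/decade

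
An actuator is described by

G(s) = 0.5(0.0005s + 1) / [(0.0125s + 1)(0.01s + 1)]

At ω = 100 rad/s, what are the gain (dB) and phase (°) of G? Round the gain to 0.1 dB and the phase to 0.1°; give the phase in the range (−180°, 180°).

At ω = 100 rad/s:
zero (1 + j100·0.0005) = 1 + j0.05 → |·| ≈ 1.0012, ∠ ≈ 2.86°
pole (1 + j100·0.0125) = 1 + j1.25 → |·| ≈ 1.6008, ∠ ≈ 51.34°
pole (1 + j100·0.01) = 1 + j1 → |·| ≈ 1.4142, ∠ ≈ 45.00°
|G| = 0.5 · 1.0012 / (1.6008 · 1.4142) ≈ 0.22113
Gain = 20 log₁₀(0.22113) ≈ -13.11 dB
∠G = (2.86°) − (51.34° + 45.00°) = -93.48°

-13.1 dB, -93.5°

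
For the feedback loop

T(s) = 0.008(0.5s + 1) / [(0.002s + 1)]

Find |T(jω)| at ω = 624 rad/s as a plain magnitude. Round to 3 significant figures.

At ω = 624 rad/s:
zero (1 + j624·0.5) = 1 + j312 → |·| ≈ 312, ∠ ≈ 89.82°
pole (1 + j624·0.002) = 1 + j1.248 → |·| ≈ 1.5992, ∠ ≈ 51.30°
|T| = 0.008 · 312 / (1.5992) ≈ 1.5608

1.56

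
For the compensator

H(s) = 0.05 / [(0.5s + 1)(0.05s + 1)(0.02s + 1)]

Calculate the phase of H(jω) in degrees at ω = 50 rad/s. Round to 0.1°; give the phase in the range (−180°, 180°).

159.1°

At ω = 50 rad/s:
pole (1 + j50·0.5) = 1 + j25 → |·| ≈ 25.02, ∠ ≈ 87.71°
pole (1 + j50·0.05) = 1 + j2.5 → |·| ≈ 2.6926, ∠ ≈ 68.20°
pole (1 + j50·0.02) = 1 + j1 → |·| ≈ 1.4142, ∠ ≈ 45.00°
∠H = (0°) − (87.71° + 68.20° + 45.00°) = -200.91° ≡ 159.09° (principal value)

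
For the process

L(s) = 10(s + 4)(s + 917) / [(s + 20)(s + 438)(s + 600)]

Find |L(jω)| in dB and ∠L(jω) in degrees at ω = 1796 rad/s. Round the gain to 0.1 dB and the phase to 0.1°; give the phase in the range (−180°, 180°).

At s = jω = j1796:
zero (s+4): 4 + j1796 → |·| = √(4²+1796²) = √3225632 ≈ 1796, ∠ = arctan(1796/4) ≈ 89.87°
zero (s+917): 917 + j1796 → |·| = √(917²+1796²) = √4066505 ≈ 2016.6, ∠ = arctan(1796/917) ≈ 62.95°
pole (s+20): 20 + j1796 → |·| = √(20²+1796²) = √3226016 ≈ 1796.1, ∠ = arctan(1796/20) ≈ 89.36°
pole (s+438): 438 + j1796 → |·| = √(438²+1796²) = √3417460 ≈ 1848.6, ∠ = arctan(1796/438) ≈ 76.29°
pole (s+600): 600 + j1796 → |·| = √(600²+1796²) = √3585616 ≈ 1893.6, ∠ = arctan(1796/600) ≈ 71.53°
|L| = 10 · 3.6218e+06 / 6.2873e+09 ≈ 0.0057605
Gain = 20 log₁₀(0.0057605) ≈ -44.79 dB
∠L = 152.82° − 237.18° = -84.36°

-44.8 dB, -84.4°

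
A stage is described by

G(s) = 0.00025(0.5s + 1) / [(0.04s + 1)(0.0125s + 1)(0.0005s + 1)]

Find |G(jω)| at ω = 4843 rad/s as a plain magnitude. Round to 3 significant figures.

1.97e-05

At ω = 4843 rad/s:
zero (1 + j4843·0.5) = 1 + j2421.5 → |·| ≈ 2421.5, ∠ ≈ 89.98°
pole (1 + j4843·0.04) = 1 + j193.72 → |·| ≈ 193.72, ∠ ≈ 89.70°
pole (1 + j4843·0.0125) = 1 + j60.5375 → |·| ≈ 60.546, ∠ ≈ 89.05°
pole (1 + j4843·0.0005) = 1 + j2.4215 → |·| ≈ 2.6199, ∠ ≈ 67.56°
|G| = 0.00025 · 2421.5 / (193.72 · 60.546 · 2.6199) ≈ 1.9701e-05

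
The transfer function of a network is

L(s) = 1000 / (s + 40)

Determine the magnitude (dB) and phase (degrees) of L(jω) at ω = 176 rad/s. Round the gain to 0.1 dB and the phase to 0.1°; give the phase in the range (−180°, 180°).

14.9 dB, -77.2°

Substitute s = j176:
Numerator: 1000 = 1000 + j0
Denominator: (j176) + 40 = 40 + j176
|N| = √(1000² + 0²) ≈ 1000, ∠N ≈ 0.00°
|D| = √(40² + 176²) ≈ 180.49, ∠D ≈ 77.20°
|L| = 1000 / 180.49 ≈ 5.5405
Gain = 20 log₁₀(5.5405) ≈ 14.87 dB
∠L = 0.00° − 77.20° = -77.20°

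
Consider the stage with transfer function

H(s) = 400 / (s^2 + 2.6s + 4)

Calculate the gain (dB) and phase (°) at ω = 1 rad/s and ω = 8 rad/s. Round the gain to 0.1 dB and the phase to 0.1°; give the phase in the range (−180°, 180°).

ω = 1: 40.1 dB, -40.9°; ω = 8: 16.0 dB, -160.9°

At s = jω = j1:
quadratic: (j1)² + 2.6·j1 + 4 = 3 + j2.6 → |·| ≈ 3.9699, ∠ ≈ 40.91°
|H| = 400 / 3.9699 ≈ 100.76
Gain = 20 log₁₀(100.76) ≈ 40.07 dB
∠H = 0.00° − 40.91° = -40.91°

At s = jω = j8:
quadratic: (j8)² + 2.6·j8 + 4 = -60 + j20.8 → |·| ≈ 63.503, ∠ ≈ 160.88°
|H| = 400 / 63.503 ≈ 6.2989
Gain = 20 log₁₀(6.2989) ≈ 15.99 dB
∠H = 0.00° − 160.88° = -160.88°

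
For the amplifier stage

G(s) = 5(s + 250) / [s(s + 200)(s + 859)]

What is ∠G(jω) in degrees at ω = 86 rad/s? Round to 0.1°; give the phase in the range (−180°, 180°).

At s = jω = j86:
zero (s+250): 250 + j86 → |·| = √(250²+86²) = √69896 ≈ 264.38, ∠ = arctan(86/250) ≈ 18.98°
pole (s+200): 200 + j86 → |·| = √(200²+86²) = √47396 ≈ 217.71, ∠ = arctan(86/200) ≈ 23.27°
pole (s+859): 859 + j86 → |·| = √(859²+86²) = √745277 ≈ 863.29, ∠ = arctan(86/859) ≈ 5.72°
pole at origin: |s| = 86, ∠ = 90.00° (in denominator)
∠G = 18.98° − 118.99° = -100.01°

-100.0°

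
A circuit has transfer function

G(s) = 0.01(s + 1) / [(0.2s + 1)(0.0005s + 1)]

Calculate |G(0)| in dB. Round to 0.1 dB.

-40.0 dB

G(0) = 0.01 · 1 / 1 = 0.01
20 log₁₀(0.01) ≈ -40.00 dB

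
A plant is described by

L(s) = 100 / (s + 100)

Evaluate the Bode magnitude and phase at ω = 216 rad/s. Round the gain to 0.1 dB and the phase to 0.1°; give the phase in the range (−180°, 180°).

At s = jω = j216:
pole (s+100): 100 + j216 → |·| = √(100²+216²) = √56656 ≈ 238.03, ∠ = arctan(216/100) ≈ 65.16°
|L| = 100 / 238.03 ≈ 0.42012
Gain = 20 log₁₀(0.42012) ≈ -7.53 dB
∠L = 0.00° − 65.16° = -65.16°

-7.5 dB, -65.2°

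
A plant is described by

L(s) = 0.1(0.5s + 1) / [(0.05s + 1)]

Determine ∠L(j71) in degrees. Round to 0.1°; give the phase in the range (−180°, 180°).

At ω = 71 rad/s:
zero (1 + j71·0.5) = 1 + j35.5 → |·| ≈ 35.514, ∠ ≈ 88.39°
pole (1 + j71·0.05) = 1 + j3.55 → |·| ≈ 3.6882, ∠ ≈ 74.27°
∠L = (88.39°) − (74.27°) = 14.12°

14.1°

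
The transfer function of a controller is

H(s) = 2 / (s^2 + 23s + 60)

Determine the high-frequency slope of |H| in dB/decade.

Each pole contributes −20 dB/decade at high frequency; each zero contributes +20 dB/decade.
Net: 0 zero(s) − 2 pole(s) → -40 dB/decade.

-40 dB/decade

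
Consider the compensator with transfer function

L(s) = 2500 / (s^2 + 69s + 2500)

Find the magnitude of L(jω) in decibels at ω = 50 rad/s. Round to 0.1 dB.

-2.8 dB

At s = jω = j50:
quadratic: (j50)² + 69·j50 + 2500 = 0 + j3450 → |·| ≈ 3450, ∠ ≈ 90.00°
|L| = 2500 / 3450 ≈ 0.72464
Gain = 20 log₁₀(0.72464) ≈ -2.80 dB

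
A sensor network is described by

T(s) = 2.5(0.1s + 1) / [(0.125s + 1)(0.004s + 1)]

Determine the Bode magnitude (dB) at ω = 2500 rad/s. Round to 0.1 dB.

-14.0 dB

At ω = 2500 rad/s:
zero (1 + j2500·0.1) = 1 + j250 → |·| ≈ 250, ∠ ≈ 89.77°
pole (1 + j2500·0.125) = 1 + j312.5 → |·| ≈ 312.5, ∠ ≈ 89.82°
pole (1 + j2500·0.004) = 1 + j10 → |·| ≈ 10.05, ∠ ≈ 84.29°
|T| = 2.5 · 250 / (312.5 · 10.05) ≈ 0.199
Gain = 20 log₁₀(0.199) ≈ -14.02 dB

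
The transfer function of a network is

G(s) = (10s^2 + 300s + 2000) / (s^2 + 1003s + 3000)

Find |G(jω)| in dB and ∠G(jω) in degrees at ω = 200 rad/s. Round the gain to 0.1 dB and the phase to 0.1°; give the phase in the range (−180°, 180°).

Substitute s = j200:
Numerator: 10(j200)^2 + 300(j200) + 2000 = -398000 + j60000
Denominator: (j200)^2 + 1003(j200) + 3000 = -37000 + j200600
|N| = √(398000² + 60000²) ≈ 4.025e+05, ∠N ≈ 171.43°
|D| = √(37000² + 200600²) ≈ 2.0398e+05, ∠D ≈ 100.45°
|G| = 4.025e+05 / 2.0398e+05 ≈ 1.9732
Gain = 20 log₁₀(1.9732) ≈ 5.90 dB
∠G = 171.43° − 100.45° = 70.98°

5.9 dB, 71.0°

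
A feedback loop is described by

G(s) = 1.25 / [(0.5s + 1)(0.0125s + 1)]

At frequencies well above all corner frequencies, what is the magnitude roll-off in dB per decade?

Each pole contributes −20 dB/decade at high frequency; each zero contributes +20 dB/decade.
Net: 0 zero(s) − 2 pole(s) → -40 dB/decade.

-40 dB/decade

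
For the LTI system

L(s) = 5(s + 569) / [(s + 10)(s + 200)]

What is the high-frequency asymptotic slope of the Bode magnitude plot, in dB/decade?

-20 dB/decade

Each pole contributes −20 dB/decade at high frequency; each zero contributes +20 dB/decade.
Net: 1 zero(s) − 2 pole(s) → -20 dB/decade.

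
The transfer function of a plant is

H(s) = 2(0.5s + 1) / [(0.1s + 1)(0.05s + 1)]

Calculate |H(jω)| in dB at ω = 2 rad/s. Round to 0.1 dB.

At ω = 2 rad/s:
zero (1 + j2·0.5) = 1 + j1 → |·| ≈ 1.4142, ∠ ≈ 45.00°
pole (1 + j2·0.1) = 1 + j0.2 → |·| ≈ 1.0198, ∠ ≈ 11.31°
pole (1 + j2·0.05) = 1 + j0.1 → |·| ≈ 1.005, ∠ ≈ 5.71°
|H| = 2 · 1.4142 / (1.0198 · 1.005) ≈ 2.7597
Gain = 20 log₁₀(2.7597) ≈ 8.82 dB

8.8 dB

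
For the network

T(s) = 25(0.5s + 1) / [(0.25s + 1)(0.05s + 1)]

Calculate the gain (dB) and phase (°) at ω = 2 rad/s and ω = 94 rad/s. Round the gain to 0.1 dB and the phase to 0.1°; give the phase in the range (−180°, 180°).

ω = 2: 30.0 dB, 12.7°; ω = 94: 20.3 dB, -76.8°

At ω = 2 rad/s:
zero (1 + j2·0.5) = 1 + j1 → |·| ≈ 1.4142, ∠ ≈ 45.00°
pole (1 + j2·0.25) = 1 + j0.5 → |·| ≈ 1.118, ∠ ≈ 26.57°
pole (1 + j2·0.05) = 1 + j0.1 → |·| ≈ 1.005, ∠ ≈ 5.71°
|T| = 25 · 1.4142 / (1.118 · 1.005) ≈ 31.466
Gain = 20 log₁₀(31.466) ≈ 29.96 dB
∠T = (45.00°) − (26.57° + 5.71°) = 12.72°

At ω = 94 rad/s:
zero (1 + j94·0.5) = 1 + j47 → |·| ≈ 47.011, ∠ ≈ 88.78°
pole (1 + j94·0.25) = 1 + j23.5 → |·| ≈ 23.521, ∠ ≈ 87.56°
pole (1 + j94·0.05) = 1 + j4.7 → |·| ≈ 4.8052, ∠ ≈ 77.99°
|T| = 25 · 47.011 / (23.521 · 4.8052) ≈ 10.399
Gain = 20 log₁₀(10.399) ≈ 20.34 dB
∠T = (88.78°) − (87.56° + 77.99°) = -76.77°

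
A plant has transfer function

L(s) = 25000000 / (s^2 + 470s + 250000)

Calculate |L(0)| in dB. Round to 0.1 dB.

L(0) = 25000000 / 250000 = 100
20 log₁₀(100) ≈ 40.00 dB

40.0 dB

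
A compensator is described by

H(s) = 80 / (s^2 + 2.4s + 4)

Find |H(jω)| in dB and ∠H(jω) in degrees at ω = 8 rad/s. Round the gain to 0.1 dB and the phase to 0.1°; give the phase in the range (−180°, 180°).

2.1 dB, -162.3°

At s = jω = j8:
quadratic: (j8)² + 2.4·j8 + 4 = -60 + j19.2 → |·| ≈ 62.997, ∠ ≈ 162.26°
|H| = 80 / 62.997 ≈ 1.2699
Gain = 20 log₁₀(1.2699) ≈ 2.08 dB
∠H = 0.00° − 162.26° = -162.26°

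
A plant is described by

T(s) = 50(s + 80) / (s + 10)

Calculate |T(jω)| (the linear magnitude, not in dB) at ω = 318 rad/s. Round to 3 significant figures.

51.5

At s = jω = j318:
zero (s+80): 80 + j318 → |·| = √(80²+318²) = √107524 ≈ 327.91, ∠ = arctan(318/80) ≈ 75.88°
pole (s+10): 10 + j318 → |·| = √(10²+318²) = √101224 ≈ 318.16, ∠ = arctan(318/10) ≈ 88.20°
|T| = 50 · 327.91 / 318.16 ≈ 51.532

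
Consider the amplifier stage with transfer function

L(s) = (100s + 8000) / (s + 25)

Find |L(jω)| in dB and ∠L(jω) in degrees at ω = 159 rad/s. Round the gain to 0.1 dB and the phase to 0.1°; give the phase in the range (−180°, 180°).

Substitute s = j159:
Numerator: 100(j159) + 8000 = 8000 + j15900
Denominator: (j159) + 25 = 25 + j159
|N| = √(8000² + 15900²) ≈ 17799, ∠N ≈ 63.29°
|D| = √(25² + 159²) ≈ 160.95, ∠D ≈ 81.06°
|L| = 17799 / 160.95 ≈ 110.59
Gain = 20 log₁₀(110.59) ≈ 40.87 dB
∠L = 63.29° − 81.06° = -17.77°

40.9 dB, -17.8°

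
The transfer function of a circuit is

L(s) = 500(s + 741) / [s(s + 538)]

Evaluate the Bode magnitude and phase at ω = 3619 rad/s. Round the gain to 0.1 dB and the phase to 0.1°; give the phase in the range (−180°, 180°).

-17.1 dB, -93.1°

At s = jω = j3619:
zero (s+741): 741 + j3619 → |·| = √(741²+3619²) = √13646242 ≈ 3694.1, ∠ = arctan(3619/741) ≈ 78.43°
pole (s+538): 538 + j3619 → |·| = √(538²+3619²) = √13386605 ≈ 3658.8, ∠ = arctan(3619/538) ≈ 81.54°
pole at origin: |s| = 3619, ∠ = 90.00° (in denominator)
|L| = 500 · 3694.1 / 1.3241e+07 ≈ 0.13949
Gain = 20 log₁₀(0.13949) ≈ -17.11 dB
∠L = 78.43° − 171.54° = -93.11°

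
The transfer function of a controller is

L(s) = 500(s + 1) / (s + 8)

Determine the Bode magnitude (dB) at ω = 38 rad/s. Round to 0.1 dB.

53.8 dB

At s = jω = j38:
zero (s+1): 1 + j38 → |·| = √(1²+38²) = √1445 ≈ 38.013, ∠ = arctan(38/1) ≈ 88.49°
pole (s+8): 8 + j38 → |·| = √(8²+38²) = √1508 ≈ 38.833, ∠ = arctan(38/8) ≈ 78.11°
|L| = 500 · 38.013 / 38.833 ≈ 489.44
Gain = 20 log₁₀(489.44) ≈ 53.79 dB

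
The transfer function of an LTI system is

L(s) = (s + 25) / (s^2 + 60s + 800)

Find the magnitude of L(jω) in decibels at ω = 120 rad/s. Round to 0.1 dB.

-42.0 dB

Substitute s = j120:
Numerator: (j120) + 25 = 25 + j120
Denominator: (j120)^2 + 60(j120) + 800 = -13600 + j7200
|N| = √(25² + 120²) ≈ 122.58, ∠N ≈ 78.23°
|D| = √(13600² + 7200²) ≈ 15388, ∠D ≈ 152.10°
|L| = 122.58 / 15388 ≈ 0.0079659
Gain = 20 log₁₀(0.0079659) ≈ -41.98 dB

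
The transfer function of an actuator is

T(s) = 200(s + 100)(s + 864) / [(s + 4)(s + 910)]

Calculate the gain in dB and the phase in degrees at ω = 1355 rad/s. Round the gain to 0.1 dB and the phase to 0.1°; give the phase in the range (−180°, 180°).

At s = jω = j1355:
zero (s+100): 100 + j1355 → |·| = √(100²+1355²) = √1846025 ≈ 1358.7, ∠ = arctan(1355/100) ≈ 85.78°
zero (s+864): 864 + j1355 → |·| = √(864²+1355²) = √2582521 ≈ 1607, ∠ = arctan(1355/864) ≈ 57.48°
pole (s+4): 4 + j1355 → |·| = √(4²+1355²) = √1836041 ≈ 1355, ∠ = arctan(1355/4) ≈ 89.83°
pole (s+910): 910 + j1355 → |·| = √(910²+1355²) = √2664125 ≈ 1632.2, ∠ = arctan(1355/910) ≈ 56.12°
|T| = 200 · 2.1834e+06 / 2.2116e+06 ≈ 197.45
Gain = 20 log₁₀(197.45) ≈ 45.91 dB
∠T = 143.26° − 145.95° = -2.69°

45.9 dB, -2.7°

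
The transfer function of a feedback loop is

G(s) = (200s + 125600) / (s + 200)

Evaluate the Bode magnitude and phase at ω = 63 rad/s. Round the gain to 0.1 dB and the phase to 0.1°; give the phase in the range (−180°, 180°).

55.6 dB, -11.8°

Substitute s = j63:
Numerator: 200(j63) + 125600 = 125600 + j12600
Denominator: (j63) + 200 = 200 + j63
|N| = √(125600² + 12600²) ≈ 1.2623e+05, ∠N ≈ 5.73°
|D| = √(200² + 63²) ≈ 209.69, ∠D ≈ 17.48°
|G| = 1.2623e+05 / 209.69 ≈ 601.98
Gain = 20 log₁₀(601.98) ≈ 55.59 dB
∠G = 5.73° − 17.48° = -11.75°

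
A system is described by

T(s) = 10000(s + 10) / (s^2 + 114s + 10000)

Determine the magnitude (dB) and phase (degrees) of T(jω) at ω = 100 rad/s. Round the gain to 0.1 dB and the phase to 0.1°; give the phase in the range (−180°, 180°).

At s = jω = j100:
zero (s+10): 10 + j100 → |·| = √(10²+100²) = √10100 ≈ 100.5, ∠ = arctan(100/10) ≈ 84.29°
quadratic: (j100)² + 114·j100 + 10000 = 0 + j11400 → |·| ≈ 11400, ∠ ≈ 90.00°
|T| = 10000 · 100.5 / 11400 ≈ 88.158
Gain = 20 log₁₀(88.158) ≈ 38.91 dB
∠T = 84.29° − 90.00° = -5.71°

38.9 dB, -5.7°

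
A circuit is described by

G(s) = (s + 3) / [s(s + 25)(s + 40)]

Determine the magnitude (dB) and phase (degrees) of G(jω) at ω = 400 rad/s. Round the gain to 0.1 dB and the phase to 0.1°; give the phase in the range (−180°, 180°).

At s = jω = j400:
zero (s+3): 3 + j400 → |·| = √(3²+400²) = √160009 ≈ 400.01, ∠ = arctan(400/3) ≈ 89.57°
pole (s+25): 25 + j400 → |·| = √(25²+400²) = √160625 ≈ 400.78, ∠ = arctan(400/25) ≈ 86.42°
pole (s+40): 40 + j400 → |·| = √(40²+400²) = √161600 ≈ 402, ∠ = arctan(400/40) ≈ 84.29°
pole at origin: |s| = 400, ∠ = 90.00° (in denominator)
|G| = 1 · 400.01 / 6.4445e+07 ≈ 6.207e-06
Gain = 20 log₁₀(6.207e-06) ≈ -104.14 dB
∠G = 89.57° − 260.71° = -171.14°

-104.1 dB, -171.1°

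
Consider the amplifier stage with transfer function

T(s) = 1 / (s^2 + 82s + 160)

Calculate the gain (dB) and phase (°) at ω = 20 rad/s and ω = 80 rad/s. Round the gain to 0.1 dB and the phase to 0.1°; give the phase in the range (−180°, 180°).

ω = 20: -64.4 dB, -98.3°; ω = 80: -79.1 dB, -133.6°

Substitute s = j20:
Numerator: 1 = 1 + j0
Denominator: (j20)^2 + 82(j20) + 160 = -240 + j1640
|N| = √(1² + 0²) ≈ 1, ∠N ≈ 0.00°
|D| = √(240² + 1640²) ≈ 1657.5, ∠D ≈ 98.33°
|T| = 1 / 1657.5 ≈ 0.00060332
Gain = 20 log₁₀(0.00060332) ≈ -64.39 dB
∠T = 0.00° − 98.33° = -98.33°

Substitute s = j80:
Numerator: 1 = 1 + j0
Denominator: (j80)^2 + 82(j80) + 160 = -6240 + j6560
|N| = √(1² + 0²) ≈ 1, ∠N ≈ 0.00°
|D| = √(6240² + 6560²) ≈ 9053.8, ∠D ≈ 133.57°
|T| = 1 / 9053.8 ≈ 0.00011045
Gain = 20 log₁₀(0.00011045) ≈ -79.14 dB
∠T = 0.00° − 133.57° = -133.57°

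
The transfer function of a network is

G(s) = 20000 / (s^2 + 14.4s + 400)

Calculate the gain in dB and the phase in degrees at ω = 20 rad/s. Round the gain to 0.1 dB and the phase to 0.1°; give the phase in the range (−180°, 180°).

At s = jω = j20:
quadratic: (j20)² + 14.4·j20 + 400 = 0 + j288 → |·| ≈ 288, ∠ ≈ 90.00°
|G| = 20000 / 288 ≈ 69.444
Gain = 20 log₁₀(69.444) ≈ 36.83 dB
∠G = 0.00° − 90.00° = -90.00°

36.8 dB, -90.0°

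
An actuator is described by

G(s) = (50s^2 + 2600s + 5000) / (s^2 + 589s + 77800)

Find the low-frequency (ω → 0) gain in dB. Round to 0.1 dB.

-23.8 dB

G(0) = 5000 / 77800 ≈ 0.064267
20 log₁₀(0.064267) ≈ -23.84 dB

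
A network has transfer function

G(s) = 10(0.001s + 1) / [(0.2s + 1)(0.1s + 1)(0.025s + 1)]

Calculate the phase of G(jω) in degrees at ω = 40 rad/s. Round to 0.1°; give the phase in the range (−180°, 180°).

At ω = 40 rad/s:
zero (1 + j40·0.001) = 1 + j0.04 → |·| ≈ 1.0008, ∠ ≈ 2.29°
pole (1 + j40·0.2) = 1 + j8 → |·| ≈ 8.0623, ∠ ≈ 82.87°
pole (1 + j40·0.1) = 1 + j4 → |·| ≈ 4.1231, ∠ ≈ 75.96°
pole (1 + j40·0.025) = 1 + j1 → |·| ≈ 1.4142, ∠ ≈ 45.00°
∠G = (2.29°) − (82.87° + 75.96° + 45.00°) = -201.54° ≡ 158.46° (principal value)

158.5°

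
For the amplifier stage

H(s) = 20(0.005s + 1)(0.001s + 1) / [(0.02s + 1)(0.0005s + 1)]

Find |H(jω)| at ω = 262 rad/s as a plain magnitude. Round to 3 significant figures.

At ω = 262 rad/s:
zero (1 + j262·0.005) = 1 + j1.31 → |·| ≈ 1.6481, ∠ ≈ 52.64°
zero (1 + j262·0.001) = 1 + j0.262 → |·| ≈ 1.0338, ∠ ≈ 14.68°
pole (1 + j262·0.02) = 1 + j5.24 → |·| ≈ 5.3346, ∠ ≈ 79.20°
pole (1 + j262·0.0005) = 1 + j0.131 → |·| ≈ 1.0085, ∠ ≈ 7.46°
|H| = 20 · 1.6481 · 1.0338 / (5.3346 · 1.0085) ≈ 6.3339

6.33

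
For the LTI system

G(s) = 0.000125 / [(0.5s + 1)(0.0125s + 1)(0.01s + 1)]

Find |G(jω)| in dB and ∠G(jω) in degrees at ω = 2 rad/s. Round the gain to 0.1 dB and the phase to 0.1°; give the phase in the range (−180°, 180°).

-81.1 dB, -47.6°

At ω = 2 rad/s:
pole (1 + j2·0.5) = 1 + j1 → |·| ≈ 1.4142, ∠ ≈ 45.00°
pole (1 + j2·0.0125) = 1 + j0.025 → |·| ≈ 1.0003, ∠ ≈ 1.43°
pole (1 + j2·0.01) = 1 + j0.02 → |·| ≈ 1.0002, ∠ ≈ 1.15°
|G| = 0.000125 · 1 / (1.4142 · 1.0003 · 1.0002) ≈ 8.8345e-05
Gain = 20 log₁₀(8.8345e-05) ≈ -81.08 dB
∠G = (0°) − (45.00° + 1.43° + 1.15°) = -47.58°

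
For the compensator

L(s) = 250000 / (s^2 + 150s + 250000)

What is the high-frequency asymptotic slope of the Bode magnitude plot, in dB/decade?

Each pole contributes −20 dB/decade at high frequency; each zero contributes +20 dB/decade.
Net: 0 zero(s) − 2 pole(s) → -40 dB/decade.

-40 dB/decade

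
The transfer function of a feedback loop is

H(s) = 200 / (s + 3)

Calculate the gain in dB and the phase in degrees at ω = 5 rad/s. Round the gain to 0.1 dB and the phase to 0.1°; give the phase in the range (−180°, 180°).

30.7 dB, -59.0°

At s = jω = j5:
pole (s+3): 3 + j5 → |·| = √(3²+5²) = √34 ≈ 5.831, ∠ = arctan(5/3) ≈ 59.04°
|H| = 200 / 5.831 ≈ 34.299
Gain = 20 log₁₀(34.299) ≈ 30.71 dB
∠H = 0.00° − 59.04° = -59.04°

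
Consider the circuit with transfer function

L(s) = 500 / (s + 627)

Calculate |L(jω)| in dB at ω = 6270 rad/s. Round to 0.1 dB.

At s = jω = j6270:
pole (s+627): 627 + j6270 → |·| = √(627²+6270²) = √39706029 ≈ 6301.3, ∠ = arctan(6270/627) ≈ 84.29°
|L| = 500 / 6301.3 ≈ 0.079349
Gain = 20 log₁₀(0.079349) ≈ -22.01 dB

-22.0 dB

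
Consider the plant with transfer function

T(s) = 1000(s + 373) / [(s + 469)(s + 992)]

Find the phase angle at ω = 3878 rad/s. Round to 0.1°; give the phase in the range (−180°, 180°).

At s = jω = j3878:
zero (s+373): 373 + j3878 → |·| = √(373²+3878²) = √15178013 ≈ 3895.9, ∠ = arctan(3878/373) ≈ 84.51°
pole (s+469): 469 + j3878 → |·| = √(469²+3878²) = √15258845 ≈ 3906.3, ∠ = arctan(3878/469) ≈ 83.10°
pole (s+992): 992 + j3878 → |·| = √(992²+3878²) = √16022948 ≈ 4002.9, ∠ = arctan(3878/992) ≈ 75.65°
∠T = 84.51° − 158.75° = -74.24°

-74.2°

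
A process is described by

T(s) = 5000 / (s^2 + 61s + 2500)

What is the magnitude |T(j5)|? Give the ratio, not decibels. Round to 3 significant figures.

At s = jω = j5:
quadratic: (j5)² + 61·j5 + 2500 = 2475 + j305 → |·| ≈ 2493.7, ∠ ≈ 7.03°
|T| = 5000 / 2493.7 ≈ 2.0051

2.01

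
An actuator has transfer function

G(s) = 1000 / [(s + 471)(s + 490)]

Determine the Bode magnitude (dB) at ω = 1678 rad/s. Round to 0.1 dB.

-69.7 dB

At s = jω = j1678:
pole (s+471): 471 + j1678 → |·| = √(471²+1678²) = √3037525 ≈ 1742.8, ∠ = arctan(1678/471) ≈ 74.32°
pole (s+490): 490 + j1678 → |·| = √(490²+1678²) = √3055784 ≈ 1748.1, ∠ = arctan(1678/490) ≈ 73.72°
|G| = 1000 / 3.0466e+06 ≈ 0.00032823
Gain = 20 log₁₀(0.00032823) ≈ -69.68 dB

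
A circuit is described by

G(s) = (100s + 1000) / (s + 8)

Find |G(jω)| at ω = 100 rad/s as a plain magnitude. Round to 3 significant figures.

100

Substitute s = j100:
Numerator: 100(j100) + 1000 = 1000 + j10000
Denominator: (j100) + 8 = 8 + j100
|N| = √(1000² + 10000²) ≈ 10050, ∠N ≈ 84.29°
|D| = √(8² + 100²) ≈ 100.32, ∠D ≈ 85.43°
|G| = 10050 / 100.32 ≈ 100.18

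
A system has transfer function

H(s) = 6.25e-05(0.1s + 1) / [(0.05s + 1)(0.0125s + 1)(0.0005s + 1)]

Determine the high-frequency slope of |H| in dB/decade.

Each pole contributes −20 dB/decade at high frequency; each zero contributes +20 dB/decade.
Net: 1 zero(s) − 3 pole(s) → -40 dB/decade.

-40 dB/decade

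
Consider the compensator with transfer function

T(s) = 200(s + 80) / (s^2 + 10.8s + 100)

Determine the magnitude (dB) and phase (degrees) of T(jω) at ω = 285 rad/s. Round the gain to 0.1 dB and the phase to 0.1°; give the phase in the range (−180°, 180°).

-2.7 dB, -103.5°

At s = jω = j285:
zero (s+80): 80 + j285 → |·| = √(80²+285²) = √87625 ≈ 296.02, ∠ = arctan(285/80) ≈ 74.32°
quadratic: (j285)² + 10.8·j285 + 100 = -81125 + j3078 → |·| ≈ 81183, ∠ ≈ 177.83°
|T| = 200 · 296.02 / 81183 ≈ 0.72927
Gain = 20 log₁₀(0.72927) ≈ -2.74 dB
∠T = 74.32° − 177.83° = -103.51°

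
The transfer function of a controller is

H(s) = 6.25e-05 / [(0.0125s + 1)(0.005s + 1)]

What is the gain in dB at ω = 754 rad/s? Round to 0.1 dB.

-115.4 dB

At ω = 754 rad/s:
pole (1 + j754·0.0125) = 1 + j9.425 → |·| ≈ 9.4779, ∠ ≈ 83.94°
pole (1 + j754·0.005) = 1 + j3.77 → |·| ≈ 3.9004, ∠ ≈ 75.14°
|H| = 6.25e-05 · 1 / (9.4779 · 3.9004) ≈ 1.6907e-06
Gain = 20 log₁₀(1.6907e-06) ≈ -115.44 dB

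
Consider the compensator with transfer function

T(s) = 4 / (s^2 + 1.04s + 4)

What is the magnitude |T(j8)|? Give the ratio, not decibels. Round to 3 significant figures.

At s = jω = j8:
quadratic: (j8)² + 1.04·j8 + 4 = -60 + j8.32 → |·| ≈ 60.574, ∠ ≈ 172.11°
|T| = 4 / 60.574 ≈ 0.066035

0.0660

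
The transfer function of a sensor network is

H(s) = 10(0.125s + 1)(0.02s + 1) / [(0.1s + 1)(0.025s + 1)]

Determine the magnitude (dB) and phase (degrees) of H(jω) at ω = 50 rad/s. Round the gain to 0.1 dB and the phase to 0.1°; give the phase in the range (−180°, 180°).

At ω = 50 rad/s:
zero (1 + j50·0.125) = 1 + j6.25 → |·| ≈ 6.3295, ∠ ≈ 80.91°
zero (1 + j50·0.02) = 1 + j1 → |·| ≈ 1.4142, ∠ ≈ 45.00°
pole (1 + j50·0.1) = 1 + j5 → |·| ≈ 5.099, ∠ ≈ 78.69°
pole (1 + j50·0.025) = 1 + j1.25 → |·| ≈ 1.6008, ∠ ≈ 51.34°
|H| = 10 · 6.3295 · 1.4142 / (5.099 · 1.6008) ≈ 10.966
Gain = 20 log₁₀(10.966) ≈ 20.80 dB
∠H = (80.91° + 45.00°) − (78.69° + 51.34°) = -4.12°

20.8 dB, -4.1°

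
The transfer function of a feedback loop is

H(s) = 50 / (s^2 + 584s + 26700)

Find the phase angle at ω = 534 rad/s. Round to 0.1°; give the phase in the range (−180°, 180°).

Substitute s = j534:
Numerator: 50 = 50 + j0
Denominator: (j534)^2 + 584(j534) + 26700 = -258456 + j311856
|N| = √(50² + 0²) ≈ 50, ∠N ≈ 0.00°
|D| = √(258456² + 311856²) ≈ 4.0504e+05, ∠D ≈ 129.65°
∠H = 0.00° − 129.65° = -129.65°

-129.7°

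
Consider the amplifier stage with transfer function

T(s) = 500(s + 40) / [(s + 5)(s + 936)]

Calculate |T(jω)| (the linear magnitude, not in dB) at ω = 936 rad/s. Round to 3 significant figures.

0.378

At s = jω = j936:
zero (s+40): 40 + j936 → |·| = √(40²+936²) = √877696 ≈ 936.85, ∠ = arctan(936/40) ≈ 87.55°
pole (s+5): 5 + j936 → |·| = √(5²+936²) = √876121 ≈ 936.01, ∠ = arctan(936/5) ≈ 89.69°
pole (s+936): 936 + j936 → |·| = √(936²+936²) = √1752192 ≈ 1323.7, ∠ = arctan(936/936) ≈ 45.00°
|T| = 500 · 936.85 / 1.239e+06 ≈ 0.37807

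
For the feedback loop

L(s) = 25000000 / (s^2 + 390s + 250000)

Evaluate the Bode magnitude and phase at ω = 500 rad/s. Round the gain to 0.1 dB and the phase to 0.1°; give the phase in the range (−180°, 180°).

At s = jω = j500:
quadratic: (j500)² + 390·j500 + 250000 = 0 + j195000 → |·| ≈ 1.95e+05, ∠ ≈ 90.00°
|L| = 25000000 / 1.95e+05 ≈ 128.21
Gain = 20 log₁₀(128.21) ≈ 42.16 dB
∠L = 0.00° − 90.00° = -90.00°

42.2 dB, -90.0°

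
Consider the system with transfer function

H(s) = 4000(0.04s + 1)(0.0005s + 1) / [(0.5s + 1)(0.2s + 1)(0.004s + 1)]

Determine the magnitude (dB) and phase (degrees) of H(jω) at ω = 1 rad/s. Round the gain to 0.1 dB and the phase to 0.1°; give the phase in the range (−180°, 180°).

70.9 dB, -35.8°

At ω = 1 rad/s:
zero (1 + j1·0.04) = 1 + j0.04 → |·| ≈ 1.0008, ∠ ≈ 2.29°
zero (1 + j1·0.0005) = 1 + j0.0005 → |·| ≈ 1, ∠ ≈ 0.03°
pole (1 + j1·0.5) = 1 + j0.5 → |·| ≈ 1.118, ∠ ≈ 26.57°
pole (1 + j1·0.2) = 1 + j0.2 → |·| ≈ 1.0198, ∠ ≈ 11.31°
pole (1 + j1·0.004) = 1 + j0.004 → |·| ≈ 1, ∠ ≈ 0.23°
|H| = 4000 · 1.0008 · 1 / (1.118 · 1.0198 · 1) ≈ 3511.2
Gain = 20 log₁₀(3511.2) ≈ 70.91 dB
∠H = (2.29° + 0.03°) − (26.57° + 11.31° + 0.23°) = -35.79°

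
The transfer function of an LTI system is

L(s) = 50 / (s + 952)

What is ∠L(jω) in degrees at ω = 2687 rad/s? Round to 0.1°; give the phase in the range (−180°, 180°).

-70.5°

Substitute s = j2687:
Numerator: 50 = 50 + j0
Denominator: (j2687) + 952 = 952 + j2687
|N| = √(50² + 0²) ≈ 50, ∠N ≈ 0.00°
|D| = √(952² + 2687²) ≈ 2850.7, ∠D ≈ 70.49°
∠L = 0.00° − 70.49° = -70.49°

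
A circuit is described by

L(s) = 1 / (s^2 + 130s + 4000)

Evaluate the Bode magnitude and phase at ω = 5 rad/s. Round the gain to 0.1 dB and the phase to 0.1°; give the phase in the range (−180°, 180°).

Substitute s = j5:
Numerator: 1 = 1 + j0
Denominator: (j5)^2 + 130(j5) + 4000 = 3975 + j650
|N| = √(1² + 0²) ≈ 1, ∠N ≈ 0.00°
|D| = √(3975² + 650²) ≈ 4027.8, ∠D ≈ 9.29°
|L| = 1 / 4027.8 ≈ 0.00024827
Gain = 20 log₁₀(0.00024827) ≈ -72.10 dB
∠L = 0.00° − 9.29° = -9.29°

-72.1 dB, -9.3°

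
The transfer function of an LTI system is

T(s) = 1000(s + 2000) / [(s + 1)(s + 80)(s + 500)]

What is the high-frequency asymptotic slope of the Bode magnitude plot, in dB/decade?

Each pole contributes −20 dB/decade at high frequency; each zero contributes +20 dB/decade.
Net: 1 zero(s) − 3 pole(s) → -40 dB/decade.

-40 dB/decade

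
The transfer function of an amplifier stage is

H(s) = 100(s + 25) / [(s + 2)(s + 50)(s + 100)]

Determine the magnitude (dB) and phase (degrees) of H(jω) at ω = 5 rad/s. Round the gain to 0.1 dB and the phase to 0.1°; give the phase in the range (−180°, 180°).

At s = jω = j5:
zero (s+25): 25 + j5 → |·| = √(25²+5²) = √650 ≈ 25.495, ∠ = arctan(5/25) ≈ 11.31°
pole (s+2): 2 + j5 → |·| = √(2²+5²) = √29 ≈ 5.3852, ∠ = arctan(5/2) ≈ 68.20°
pole (s+50): 50 + j5 → |·| = √(50²+5²) = √2525 ≈ 50.249, ∠ = arctan(5/50) ≈ 5.71°
pole (s+100): 100 + j5 → |·| = √(100²+5²) = √10025 ≈ 100.12, ∠ = arctan(5/100) ≈ 2.86°
|H| = 100 · 25.495 / 27093 ≈ 0.094102
Gain = 20 log₁₀(0.094102) ≈ -20.53 dB
∠H = 11.31° − 76.77° = -65.46°

-20.5 dB, -65.5°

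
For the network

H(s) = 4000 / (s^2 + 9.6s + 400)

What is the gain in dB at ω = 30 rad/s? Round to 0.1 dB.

At s = jω = j30:
quadratic: (j30)² + 9.6·j30 + 400 = -500 + j288 → |·| ≈ 577.01, ∠ ≈ 150.06°
|H| = 4000 / 577.01 ≈ 6.9323
Gain = 20 log₁₀(6.9323) ≈ 16.82 dB

16.8 dB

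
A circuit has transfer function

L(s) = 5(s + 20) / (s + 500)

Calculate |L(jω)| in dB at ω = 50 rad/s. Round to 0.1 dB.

-5.4 dB

At s = jω = j50:
zero (s+20): 20 + j50 → |·| = √(20²+50²) = √2900 ≈ 53.852, ∠ = arctan(50/20) ≈ 68.20°
pole (s+500): 500 + j50 → |·| = √(500²+50²) = √252500 ≈ 502.49, ∠ = arctan(50/500) ≈ 5.71°
|L| = 5 · 53.852 / 502.49 ≈ 0.53585
Gain = 20 log₁₀(0.53585) ≈ -5.42 dB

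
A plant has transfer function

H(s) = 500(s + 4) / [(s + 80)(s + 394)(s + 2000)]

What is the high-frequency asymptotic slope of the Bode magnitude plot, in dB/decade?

-40 dB/decade

Each pole contributes −20 dB/decade at high frequency; each zero contributes +20 dB/decade.
Net: 1 zero(s) − 3 pole(s) → -40 dB/decade.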